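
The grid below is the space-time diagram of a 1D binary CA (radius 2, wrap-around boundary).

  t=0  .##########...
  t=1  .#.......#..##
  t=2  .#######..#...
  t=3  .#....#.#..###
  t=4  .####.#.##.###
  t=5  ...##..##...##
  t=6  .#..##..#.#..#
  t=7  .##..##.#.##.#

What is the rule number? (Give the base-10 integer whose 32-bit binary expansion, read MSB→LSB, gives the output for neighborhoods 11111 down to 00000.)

1649630115

  nb #####: next=.  (t=0,i=3, bit31=0)
  nb ####.: next=#  (t=0,i=9, bit30=1)
  nb ###.#: next=#  (t=3,i=13, bit29=1)
  nb ###..: next=.  (t=0,i=10, bit28=0)
  nb ##.##: next=.  (t=4,i=0, bit27=0)
  nb ##.#.: next=.  (t=1,i=0, bit26=0)
  nb ##..#: next=#  (t=2,i=8, bit25=1)
  nb ##...: next=.  (t=0,i=11, bit24=0)
  nb #.###: next=.  (t=4,i=1, bit23=0)
  nb #.##.: next=#  (t=4,i=8, bit22=1)
  nb #.#.#: next=.  (t=4,i=6, bit21=0)
  nb #.#..: next=#  (t=1,i=1, bit20=1)
  nb #..##: next=.  (t=1,i=11, bit19=0)
  nb #..#.: next=.  (t=2,i=9, bit18=0)
  nb #...#: next=#  (t=5,i=1, bit17=1)
  nb #....: next=#  (t=0,i=12, bit16=1)
  nb .####: next=.  (t=0,i=2, bit15=0)
  nb .###.: next=#  (t=3,i=12, bit14=1)
  nb .##.#: next=.  (t=1,i=13, bit13=0)
  nb .##..: next=#  (t=5,i=4, bit12=1)
  nb .#.##: next=#  (t=4,i=7, bit11=1)
  nb .#.#.: next=.  (t=3,i=7, bit10=0)
  nb .#..#: next=#  (t=1,i=10, bit9=1)
  nb .#...: next=#  (t=1,i=2, bit8=1)
  nb ..###: next=#  (t=0,i=1, bit7=1)
  nb ..##.: next=.  (t=1,i=12, bit6=0)
  nb ..#.#: next=#  (t=3,i=6, bit5=1)
  nb ..#..: next=.  (t=1,i=9, bit4=0)
  nb ...##: next=.  (t=0,i=0, bit3=0)
  nb ...#.: next=.  (t=1,i=8, bit2=0)
  nb ....#: next=#  (t=0,i=13, bit1=1)
  nb .....: next=#  (t=1,i=4, bit0=1)
  bits 01100010010100110101101110100011 = 1649630115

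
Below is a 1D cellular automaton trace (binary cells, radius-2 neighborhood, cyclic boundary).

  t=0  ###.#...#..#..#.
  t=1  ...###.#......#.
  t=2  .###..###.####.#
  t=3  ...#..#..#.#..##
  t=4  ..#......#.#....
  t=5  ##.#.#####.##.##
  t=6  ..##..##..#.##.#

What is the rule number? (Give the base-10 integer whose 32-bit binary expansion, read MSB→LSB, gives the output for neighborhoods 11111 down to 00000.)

2620432815

  nb #####: next=#  (t=5,i=7, bit31=1)
  nb ####.: next=.  (t=2,i=12, bit30=0)
  nb ###.#: next=.  (t=0,i=2, bit29=0)
  nb ###..: next=#  (t=2,i=3, bit28=1)
  nb ##.##: next=#  (t=2,i=9, bit27=1)
  nb ##.#.: next=#  (t=0,i=3, bit26=1)
  nb ##..#: next=.  (t=2,i=4, bit25=0)
  nb ##...: next=.  (t=3,i=0, bit24=0)
  nb #.###: next=.  (t=0,i=0, bit23=0)
  nb #.##.: next=.  (t=5,i=11, bit22=0)
  nb #.#.#: next=#  (t=2,i=15, bit21=1)
  nb #.#..: next=#  (t=0,i=4, bit20=1)
  nb #..##: next=.  (t=2,i=5, bit19=0)
  nb #..#.: next=.  (t=0,i=10, bit18=0)
  nb #...#: next=.  (t=0,i=6, bit17=0)
  nb #....: next=.  (t=1,i=0, bit16=0)
  nb .####: next=#  (t=2,i=11, bit15=1)
  nb .###.: next=.  (t=0,i=1, bit14=0)
  nb .##.#: next=#  (t=5,i=12, bit13=1)
  nb .##..: next=.  (t=3,i=15, bit12=0)
  nb .#.##: next=.  (t=0,i=15, bit11=0)
  nb .#.#.: next=.  (t=3,i=10, bit10=0)
  nb .#..#: next=.  (t=0,i=9, bit9=0)
  nb .#...: next=#  (t=0,i=5, bit8=1)
  nb ..###: next=#  (t=1,i=3, bit7=1)
  nb ..##.: next=.  (t=3,i=14, bit6=0)
  nb ..#.#: next=#  (t=0,i=14, bit5=1)
  nb ..#..: next=.  (t=0,i=8, bit4=0)
  nb ...##: next=#  (t=1,i=2, bit3=1)
  nb ...#.: next=#  (t=0,i=7, bit2=1)
  nb ....#: next=#  (t=1,i=1, bit1=1)
  nb .....: next=#  (t=1,i=10, bit0=1)
  bits 10011100001100001010000110101111 = 2620432815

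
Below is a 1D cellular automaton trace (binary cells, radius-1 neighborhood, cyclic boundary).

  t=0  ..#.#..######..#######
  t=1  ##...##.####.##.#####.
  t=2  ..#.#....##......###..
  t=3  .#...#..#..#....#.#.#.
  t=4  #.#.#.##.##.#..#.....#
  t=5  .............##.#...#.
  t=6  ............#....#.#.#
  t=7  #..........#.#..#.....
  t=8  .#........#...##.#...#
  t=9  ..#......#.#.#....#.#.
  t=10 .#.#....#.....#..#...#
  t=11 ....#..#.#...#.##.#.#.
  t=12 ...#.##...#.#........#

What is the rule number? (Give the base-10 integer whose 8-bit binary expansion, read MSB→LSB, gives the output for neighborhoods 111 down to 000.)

  [7] ### => #  t=0,i=8
  [6] ##. => .  t=0,i=12
  [5] #.# => .  t=0,i=3
  [4] #.. => #  t=0,i=0
  [3] .## => .  t=0,i=7
  [2] .#. => .  t=0,i=2
  [1] ..# => #  t=0,i=1
  [0] ... => .  t=1,i=3
  bits 10010010 = 146

146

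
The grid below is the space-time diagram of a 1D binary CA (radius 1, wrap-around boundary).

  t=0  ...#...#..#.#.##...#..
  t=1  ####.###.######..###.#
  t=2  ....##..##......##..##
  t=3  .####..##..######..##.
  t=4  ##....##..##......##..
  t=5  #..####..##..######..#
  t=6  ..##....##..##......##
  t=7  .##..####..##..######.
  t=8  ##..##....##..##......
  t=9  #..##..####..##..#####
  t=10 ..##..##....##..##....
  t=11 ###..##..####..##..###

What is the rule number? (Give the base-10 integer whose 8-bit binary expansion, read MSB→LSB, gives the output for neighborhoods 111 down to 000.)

47

  [7] ### => .  t=1,i=0
  [6] ##. => .  t=0,i=15
  [5] #.# => #  t=0,i=11
  [4] #.. => .  t=0,i=4
  [3] .## => #  t=0,i=14
  [2] .#. => #  t=0,i=3
  [1] ..# => #  t=0,i=2
  [0] ... => #  t=0,i=0
  bits 00101111 = 47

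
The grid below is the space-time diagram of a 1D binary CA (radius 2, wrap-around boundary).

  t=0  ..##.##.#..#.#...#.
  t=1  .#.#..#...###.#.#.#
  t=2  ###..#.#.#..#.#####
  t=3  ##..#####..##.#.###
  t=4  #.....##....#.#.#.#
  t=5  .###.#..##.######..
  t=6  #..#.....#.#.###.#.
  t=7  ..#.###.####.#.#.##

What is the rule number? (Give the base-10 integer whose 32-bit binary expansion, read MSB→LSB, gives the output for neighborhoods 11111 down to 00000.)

3785696557

  nb #####: next=#  (t=2,i=0, bit31=1)
  nb ####.: next=#  (t=2,i=1, bit30=1)
  nb ###.#: next=#  (t=1,i=12, bit29=1)
  nb ###..: next=.  (t=2,i=2, bit28=0)
  nb ##.##: next=.  (t=0,i=4, bit27=0)
  nb ##.#.: next=.  (t=0,i=7, bit26=0)
  nb ##..#: next=.  (t=2,i=3, bit25=0)
  nb ##...: next=#  (t=4,i=1, bit24=1)
  nb #.###: next=#  (t=2,i=14, bit23=1)
  nb #.##.: next=.  (t=0,i=5, bit22=0)
  nb #.#.#: next=#  (t=1,i=1, bit21=1)
  nb #.#..: next=.  (t=0,i=8, bit20=0)
  nb #..##: next=.  (t=3,i=3, bit19=0)
  nb #..#.: next=#  (t=0,i=10, bit18=1)
  nb #...#: next=.  (t=0,i=0, bit17=0)
  nb #....: next=#  (t=4,i=2, bit16=1)
  nb .####: next=.  (t=2,i=15, bit15=0)
  nb .###.: next=.  (t=1,i=11, bit14=0)
  nb .##.#: next=#  (t=0,i=3, bit13=1)
  nb .##..: next=.  (t=4,i=0, bit12=0)
  nb .#.##: next=.  (t=2,i=13, bit11=0)
  nb .#.#.: next=#  (t=0,i=12, bit10=1)
  nb .#..#: next=.  (t=0,i=9, bit9=0)
  nb .#...: next=#  (t=0,i=14, bit8=1)
  nb ..###: next=.  (t=1,i=10, bit7=0)
  nb ..##.: next=.  (t=0,i=2, bit6=0)
  nb ..#.#: next=#  (t=0,i=11, bit5=1)
  nb ..#..: next=.  (t=0,i=17, bit4=0)
  nb ...##: next=#  (t=0,i=1, bit3=1)
  nb ...#.: next=#  (t=0,i=16, bit2=1)
  nb ....#: next=.  (t=4,i=4, bit1=0)
  nb .....: next=#  (t=4,i=3, bit0=1)
  bits 11100001101001010010010100101101 = 3785696557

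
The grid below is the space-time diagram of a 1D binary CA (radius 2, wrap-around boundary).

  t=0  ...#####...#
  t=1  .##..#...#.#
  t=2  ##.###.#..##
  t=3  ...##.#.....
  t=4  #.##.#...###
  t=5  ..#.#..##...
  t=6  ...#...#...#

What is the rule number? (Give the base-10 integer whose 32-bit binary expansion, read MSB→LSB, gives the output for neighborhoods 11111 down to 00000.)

2263239769

  ##### -> #   bit 31 = 1  t=0,i=5
  ####. -> .   bit 30 = 0  t=0,i=6
  ###.# -> .   bit 29 = 0  t=2,i=1
  ###.. -> .   bit 28 = 0  t=0,i=7
  ##.## -> .   bit 27 = 0  t=2,i=2
  ##.#. -> #   bit 26 = 1  t=2,i=6
  ##..# -> #   bit 25 = 1  t=1,i=3
  ##... -> .   bit 24 = 0  t=0,i=8
  #.### -> #   bit 23 = 1  t=2,i=3
  #.##. -> #   bit 22 = 1  t=1,i=1
  #.#.# -> #   bit 21 = 1  t=1,i=11
  #.#.. -> .   bit 20 = 0  t=2,i=7
  #..## -> .   bit 19 = 0  t=2,i=9
  #..#. -> #   bit 18 = 1  t=1,i=4
  #...# -> #   bit 17 = 1  t=0,i=1
  #.... -> .   bit 16 = 0  t=3,i=8
  .#### -> .   bit 15 = 0  t=0,i=4
  .###. -> #   bit 14 = 1  t=2,i=4
  .##.# -> .   bit 13 = 0  t=3,i=4
  .##.. -> .   bit 12 = 0  t=1,i=2
  .#.## -> #   bit 11 = 1  t=1,i=0
  .#.#. -> #   bit 10 = 1  t=1,i=10
  .#..# -> .   bit 9 = 0  t=2,i=8
  .#... -> .   bit 8 = 0  t=0,i=0
  ..### -> .   bit 7 = 0  t=0,i=3
  ..##. -> #   bit 6 = 1  t=3,i=3
  ..#.# -> .   bit 5 = 0  t=1,i=9
  ..#.. -> #   bit 4 = 1  t=0,i=11
  ...## -> #   bit 3 = 1  t=0,i=2
  ...#. -> .   bit 2 = 0  t=0,i=10
  ....# -> .   bit 1 = 0  t=3,i=1
  ..... -> #   bit 0 = 1  t=3,i=0
  bits 10000110111001100100110001011001 = 2263239769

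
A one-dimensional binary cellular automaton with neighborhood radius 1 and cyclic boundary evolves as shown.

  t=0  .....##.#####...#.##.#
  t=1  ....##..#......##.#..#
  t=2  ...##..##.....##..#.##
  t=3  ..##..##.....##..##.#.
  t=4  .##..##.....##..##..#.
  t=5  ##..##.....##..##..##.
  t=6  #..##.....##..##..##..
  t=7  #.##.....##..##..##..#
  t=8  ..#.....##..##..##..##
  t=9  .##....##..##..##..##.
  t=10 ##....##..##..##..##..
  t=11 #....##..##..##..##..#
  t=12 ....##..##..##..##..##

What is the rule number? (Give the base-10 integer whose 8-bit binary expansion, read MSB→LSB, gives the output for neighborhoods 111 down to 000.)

  nb ###: next=.  (t=0,i=9, bit7=0)
  nb ##.: next=.  (t=0,i=6, bit6=0)
  nb #.#: next=.  (t=0,i=7, bit5=0)
  nb #..: next=.  (t=0,i=0, bit4=0)
  nb .##: next=#  (t=0,i=5, bit3=1)
  nb .#.: next=#  (t=0,i=16, bit2=1)
  nb ..#: next=#  (t=0,i=4, bit1=1)
  nb ...: next=.  (t=0,i=1, bit0=0)
  bits 00001110 = 14

14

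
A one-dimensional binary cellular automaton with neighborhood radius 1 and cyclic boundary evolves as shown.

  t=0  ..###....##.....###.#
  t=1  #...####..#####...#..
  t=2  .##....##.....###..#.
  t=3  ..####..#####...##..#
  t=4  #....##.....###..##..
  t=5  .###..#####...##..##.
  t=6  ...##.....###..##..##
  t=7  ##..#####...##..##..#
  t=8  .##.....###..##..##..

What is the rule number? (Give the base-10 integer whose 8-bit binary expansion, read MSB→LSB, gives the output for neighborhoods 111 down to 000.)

81

  nb ###: next=.  (t=0,i=3, bit7=0)
  nb ##.: next=#  (t=0,i=4, bit6=1)
  nb #.#: next=.  (t=0,i=19, bit5=0)
  nb #..: next=#  (t=0,i=0, bit4=1)
  nb .##: next=.  (t=0,i=2, bit3=0)
  nb .#.: next=.  (t=0,i=20, bit2=0)
  nb ..#: next=.  (t=0,i=1, bit1=0)
  nb ...: next=#  (t=0,i=6, bit0=1)
  bits 01010001 = 81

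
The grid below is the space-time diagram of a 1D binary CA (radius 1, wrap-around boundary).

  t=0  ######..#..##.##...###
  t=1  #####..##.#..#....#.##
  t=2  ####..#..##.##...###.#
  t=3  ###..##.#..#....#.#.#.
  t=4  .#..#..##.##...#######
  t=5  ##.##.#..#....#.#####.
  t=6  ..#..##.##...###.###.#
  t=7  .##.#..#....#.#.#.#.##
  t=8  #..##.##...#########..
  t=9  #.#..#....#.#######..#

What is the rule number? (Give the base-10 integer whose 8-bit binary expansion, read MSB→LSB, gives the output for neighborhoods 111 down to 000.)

166

  nb ###: next=#  (t=0,i=0, bit7=1)
  nb ##.: next=.  (t=0,i=5, bit6=0)
  nb #.#: next=#  (t=0,i=13, bit5=1)
  nb #..: next=.  (t=0,i=6, bit4=0)
  nb .##: next=.  (t=0,i=11, bit3=0)
  nb .#.: next=#  (t=0,i=8, bit2=1)
  nb ..#: next=#  (t=0,i=7, bit1=1)
  nb ...: next=.  (t=0,i=17, bit0=0)
  bits 10100110 = 166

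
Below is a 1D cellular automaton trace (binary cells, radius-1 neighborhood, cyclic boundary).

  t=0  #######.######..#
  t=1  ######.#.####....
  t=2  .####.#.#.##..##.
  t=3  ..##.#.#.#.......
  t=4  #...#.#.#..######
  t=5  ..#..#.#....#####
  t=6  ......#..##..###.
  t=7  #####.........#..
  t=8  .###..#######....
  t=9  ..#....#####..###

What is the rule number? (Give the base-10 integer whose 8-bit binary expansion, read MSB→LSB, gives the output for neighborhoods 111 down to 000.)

  [7] ### => #  t=0,i=0
  [6] ##. => .  t=0,i=6
  [5] #.# => #  t=0,i=7
  [4] #.. => .  t=0,i=14
  [3] .## => .  t=0,i=8
  [2] .#. => .  t=1,i=7
  [1] ..# => .  t=0,i=15
  [0] ... => #  t=1,i=14
  bits 10100001 = 161

161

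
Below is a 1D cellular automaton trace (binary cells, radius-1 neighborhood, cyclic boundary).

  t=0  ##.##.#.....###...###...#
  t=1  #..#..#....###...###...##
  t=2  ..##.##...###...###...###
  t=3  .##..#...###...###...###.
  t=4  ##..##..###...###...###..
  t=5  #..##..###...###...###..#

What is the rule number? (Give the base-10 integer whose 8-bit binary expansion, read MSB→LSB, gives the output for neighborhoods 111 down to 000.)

142

  [7] ### => #  t=0,i=0
  [6] ##. => .  t=0,i=1
  [5] #.# => .  t=0,i=2
  [4] #.. => .  t=0,i=7
  [3] .## => #  t=0,i=3
  [2] .#. => #  t=0,i=6
  [1] ..# => #  t=0,i=11
  [0] ... => .  t=0,i=8
  bits 10001110 = 142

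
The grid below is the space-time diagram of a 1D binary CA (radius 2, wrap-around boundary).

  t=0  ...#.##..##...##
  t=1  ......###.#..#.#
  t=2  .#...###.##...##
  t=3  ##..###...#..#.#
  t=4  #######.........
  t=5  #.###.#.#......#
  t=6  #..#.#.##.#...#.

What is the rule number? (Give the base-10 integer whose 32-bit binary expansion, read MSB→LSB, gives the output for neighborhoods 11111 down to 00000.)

2518250632

  ##### -> #   bit 31 = 1  t=4,i=2
  ####. -> .   bit 30 = 0  t=4,i=5
  ###.# -> .   bit 29 = 0  t=1,i=8
  ###.. -> #   bit 28 = 1  t=3,i=1
  ##.## -> .   bit 27 = 0  t=2,i=8
  ##.#. -> #   bit 26 = 1  t=1,i=9
  ##..# -> #   bit 25 = 1  t=0,i=7
  ##... -> .   bit 24 = 0  t=0,i=0
  #.### -> .   bit 23 = 0  t=3,i=15
  #.##. -> .   bit 22 = 0  t=0,i=5
  #.#.# -> .   bit 21 = 0  t=5,i=6
  #.#.. -> #   bit 20 = 1  t=1,i=10
  #..## -> #   bit 19 = 1  t=0,i=8
  #..#. -> .   bit 18 = 0  t=1,i=12
  #...# -> .   bit 17 = 0  t=0,i=1
  #.... -> #   bit 16 = 1  t=1,i=1
  .#### -> .   bit 15 = 0  t=4,i=1
  .###. -> #   bit 14 = 1  t=1,i=7
  .##.# -> #   bit 13 = 1  t=2,i=15
  .##.. -> #   bit 12 = 1  t=0,i=6
  .#.## -> .   bit 11 = 0  t=0,i=4
  .#.#. -> #   bit 10 = 1  t=1,i=14
  .#..# -> .   bit 9 = 0  t=1,i=11
  .#... -> .   bit 8 = 0  t=1,i=0
  ..### -> #   bit 7 = 1  t=1,i=6
  ..##. -> .   bit 6 = 0  t=0,i=9
  ..#.# -> .   bit 5 = 0  t=0,i=3
  ..#.. -> .   bit 4 = 0  t=3,i=10
  ...## -> #   bit 3 = 1  t=0,i=13
  ...#. -> .   bit 2 = 0  t=0,i=2
  ....# -> .   bit 1 = 0  t=1,i=4
  ..... -> .   bit 0 = 0  t=1,i=2
  bits 10010110000110010111010010001000 = 2518250632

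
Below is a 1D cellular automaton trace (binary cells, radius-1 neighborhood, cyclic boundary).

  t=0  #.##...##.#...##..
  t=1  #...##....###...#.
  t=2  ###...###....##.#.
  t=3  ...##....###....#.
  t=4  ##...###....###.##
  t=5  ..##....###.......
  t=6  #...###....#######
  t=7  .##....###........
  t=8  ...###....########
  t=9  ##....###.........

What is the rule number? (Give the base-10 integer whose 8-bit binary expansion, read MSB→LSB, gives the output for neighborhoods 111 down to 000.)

  ###|.  b7=0 t=1,i=11
  ##.|.  b6=0 t=0,i=3
  #.#|.  b5=0 t=0,i=1
  #..|#  b4=1 t=0,i=4
  .##|.  b3=0 t=0,i=2
  .#.|#  b2=1 t=0,i=0
  ..#|.  b1=0 t=0,i=6
  ...|#  b0=1 t=0,i=5
  bits 00010101 = 21

21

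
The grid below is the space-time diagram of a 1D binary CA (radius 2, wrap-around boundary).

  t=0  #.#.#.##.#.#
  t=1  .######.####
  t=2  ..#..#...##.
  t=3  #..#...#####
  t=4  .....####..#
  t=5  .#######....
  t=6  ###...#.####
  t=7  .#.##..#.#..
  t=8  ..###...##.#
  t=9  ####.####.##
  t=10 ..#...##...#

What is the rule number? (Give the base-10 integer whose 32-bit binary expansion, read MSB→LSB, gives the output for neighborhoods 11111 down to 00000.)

1165745867

  [31] ##### => .  t=1,i=3
  [30] ####. => #  t=1,i=5
  [29] ###.# => .  t=1,i=6
  [28] ###.. => .  t=3,i=0
  [27] ##.## => .  t=1,i=0
  [26] ##.#. => #  t=0,i=1
  [25] ##..# => .  t=3,i=1
  [24] ##... => #  t=2,i=11
  [23] #.### => .  t=1,i=1
  [22] #.##. => #  t=0,i=6
  [21] #.#.# => #  t=0,i=2
  [20] #.#.. => #  t=7,i=9
  [19] #..## => #  t=8,i=1
  [18] #..#. => .  t=2,i=4
  [17] #...# => #  t=2,i=0
  [16] #.... => #  t=4,i=1
  [15] .#### => #  t=1,i=2
  [14] .###. => #  t=8,i=3
  [13] .##.# => .  t=0,i=0
  [12] .##.. => #  t=2,i=10
  [11] .#.## => #  t=0,i=5
  [10] .#.#. => #  t=0,i=3
  [9] .#..# => #  t=2,i=3
  [8] .#... => .  t=2,i=6
  [7] ..### => #  t=3,i=7
  [6] ..##. => #  t=2,i=9
  [5] ..#.# => .  t=6,i=6
  [4] ..#.. => .  t=2,i=2
  [3] ...## => #  t=2,i=8
  [2] ...#. => .  t=2,i=1
  [1] ....# => #  t=4,i=3
  [0] ..... => #  t=4,i=2
  bits 01000101011110111101111011001011 = 1165745867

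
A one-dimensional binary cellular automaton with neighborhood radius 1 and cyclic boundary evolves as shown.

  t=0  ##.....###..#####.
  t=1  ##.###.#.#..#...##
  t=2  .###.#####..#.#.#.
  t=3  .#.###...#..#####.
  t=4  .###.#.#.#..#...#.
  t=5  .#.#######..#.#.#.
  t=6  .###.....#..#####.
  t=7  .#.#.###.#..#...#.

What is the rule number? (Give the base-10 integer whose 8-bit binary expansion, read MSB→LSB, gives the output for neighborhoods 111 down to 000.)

  ### -> .   bit 7 = 0  t=0,i=8
  ##. -> #   bit 6 = 1  t=0,i=1
  #.# -> #   bit 5 = 1  t=0,i=17
  #.. -> .   bit 4 = 0  t=0,i=2
  .## -> #   bit 3 = 1  t=0,i=0
  .#. -> #   bit 2 = 1  t=1,i=7
  ..# -> .   bit 1 = 0  t=0,i=6
  ... -> #   bit 0 = 1  t=0,i=3
  bits 01101101 = 109

109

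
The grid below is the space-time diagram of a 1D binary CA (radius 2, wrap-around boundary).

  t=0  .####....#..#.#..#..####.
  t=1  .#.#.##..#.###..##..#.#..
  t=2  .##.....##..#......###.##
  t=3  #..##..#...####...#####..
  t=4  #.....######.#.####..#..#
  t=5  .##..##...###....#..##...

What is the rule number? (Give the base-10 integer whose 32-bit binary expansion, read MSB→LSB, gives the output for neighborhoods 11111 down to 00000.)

1829193144

  #####|.  b31=0 t=3,i=20
  ####.|#  b30=1 t=0,i=3
  ###.#|#  b29=1 t=2,i=21
  ###..|.  b28=0 t=0,i=4
  ##.##|#  b27=1 t=2,i=0
  ##.#.|#  b26=1 t=4,i=12
  ##..#|.  b25=0 t=0,i=24
  ##...|#  b24=1 t=0,i=5
  #.###|.  b23=0 t=1,i=11
  #.##.|.  b22=0 t=1,i=5
  #.#.#|.  b21=0 t=1,i=3
  #.#..|.  b20=0 t=0,i=14
  #..##|.  b19=0 t=0,i=0
  #..#.|#  b18=1 t=0,i=11
  #...#|#  b17=1 t=1,i=24
  #....|#  b16=1 t=0,i=6
  .####|.  b15=0 t=0,i=2
  .###.|#  b14=1 t=1,i=12
  .##.#|.  b13=0 t=2,i=24
  .##..|.  b12=0 t=1,i=6
  .#.##|.  b11=0 t=1,i=4
  .#.#.|#  b10=1 t=0,i=13
  .#..#|.  b9=0 t=0,i=10
  .#...|#  b8=1 t=1,i=23
  ..###|#  b7=1 t=0,i=1
  ..##.|.  b6=0 t=1,i=16
  ..#.#|#  b5=1 t=0,i=12
  ..#..|#  b4=1 t=0,i=9
  ...##|#  b3=1 t=2,i=7
  ...#.|.  b2=0 t=0,i=8
  ....#|.  b1=0 t=0,i=7
  .....|.  b0=0 t=2,i=5
  bits 01101101000001110100010110111000 = 1829193144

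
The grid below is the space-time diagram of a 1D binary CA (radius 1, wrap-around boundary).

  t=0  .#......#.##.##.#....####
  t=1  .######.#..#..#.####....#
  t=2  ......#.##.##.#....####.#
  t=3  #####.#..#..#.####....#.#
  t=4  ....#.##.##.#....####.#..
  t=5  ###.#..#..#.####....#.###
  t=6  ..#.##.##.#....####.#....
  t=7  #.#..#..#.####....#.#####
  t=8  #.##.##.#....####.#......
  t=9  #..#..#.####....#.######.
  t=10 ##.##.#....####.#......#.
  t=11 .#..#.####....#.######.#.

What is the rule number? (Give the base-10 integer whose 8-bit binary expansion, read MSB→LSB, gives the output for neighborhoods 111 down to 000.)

  nb ###: next=.  (t=0,i=22, bit7=0)
  nb ##.: next=#  (t=0,i=11, bit6=1)
  nb #.#: next=.  (t=0,i=0, bit5=0)
  nb #..: next=#  (t=0,i=2, bit4=1)
  nb .##: next=.  (t=0,i=10, bit3=0)
  nb .#.: next=#  (t=0,i=1, bit2=1)
  nb ..#: next=.  (t=0,i=7, bit1=0)
  nb ...: next=#  (t=0,i=3, bit0=1)
  bits 01010101 = 85

85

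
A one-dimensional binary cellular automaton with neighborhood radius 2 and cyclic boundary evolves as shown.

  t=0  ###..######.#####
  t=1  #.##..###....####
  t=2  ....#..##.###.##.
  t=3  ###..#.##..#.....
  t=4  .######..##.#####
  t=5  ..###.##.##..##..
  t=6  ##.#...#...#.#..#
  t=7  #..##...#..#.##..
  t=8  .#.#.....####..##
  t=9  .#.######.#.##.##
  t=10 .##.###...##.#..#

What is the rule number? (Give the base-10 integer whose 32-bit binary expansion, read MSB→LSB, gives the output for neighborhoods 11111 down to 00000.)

  [31] ##### => #  t=0,i=0
  [30] ####. => .  t=0,i=1
  [29] ###.# => .  t=0,i=10
  [28] ###.. => #  t=0,i=2
  [27] ##.## => .  t=0,i=11
  [26] ##.#. => .  t=6,i=2
  [25] ##..# => #  t=0,i=3
  [24] ##... => .  t=1,i=9
  [23] #.### => .  t=0,i=12
  [22] #.##. => .  t=1,i=2
  [21] #.#.# => #  t=8,i=1
  [20] #.#.. => #  t=6,i=3
  [19] #..## => .  t=0,i=4
  [18] #..#. => #  t=3,i=4
  [17] #...# => .  t=6,i=5
  [16] #.... => #  t=1,i=10
  [15] .#### => #  t=0,i=6
  [14] .###. => #  t=1,i=7
  [13] .##.# => #  t=2,i=8
  [12] .##.. => .  t=1,i=3
  [11] .#.## => #  t=3,i=6
  [10] .#.#. => .  t=6,i=12
  [9] .#..# => #  t=2,i=5
  [8] .#... => #  t=3,i=12
  [7] ..### => .  t=0,i=5
  [6] ..##. => #  t=2,i=7
  [5] ..#.# => #  t=3,i=5
  [4] ..#.. => .  t=2,i=4
  [3] ...## => #  t=1,i=12
  [2] ...#. => .  t=2,i=3
  [1] ....# => #  t=1,i=11
  [0] ..... => #  t=2,i=1
  bits 10010010001101011110101101101011 = 2453007211

2453007211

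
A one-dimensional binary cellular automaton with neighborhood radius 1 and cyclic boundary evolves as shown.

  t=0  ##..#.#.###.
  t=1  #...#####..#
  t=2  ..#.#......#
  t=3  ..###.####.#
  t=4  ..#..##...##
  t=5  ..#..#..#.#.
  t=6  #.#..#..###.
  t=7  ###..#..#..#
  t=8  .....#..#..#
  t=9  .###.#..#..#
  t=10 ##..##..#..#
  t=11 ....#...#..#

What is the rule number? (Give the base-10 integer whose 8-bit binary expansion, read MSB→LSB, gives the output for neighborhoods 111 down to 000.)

45

  nb ###: next=.  (t=0,i=9, bit7=0)
  nb ##.: next=.  (t=0,i=1, bit6=0)
  nb #.#: next=#  (t=0,i=5, bit5=1)
  nb #..: next=.  (t=0,i=2, bit4=0)
  nb .##: next=#  (t=0,i=0, bit3=1)
  nb .#.: next=#  (t=0,i=4, bit2=1)
  nb ..#: next=.  (t=0,i=3, bit1=0)
  nb ...: next=#  (t=1,i=2, bit0=1)
  bits 00101101 = 45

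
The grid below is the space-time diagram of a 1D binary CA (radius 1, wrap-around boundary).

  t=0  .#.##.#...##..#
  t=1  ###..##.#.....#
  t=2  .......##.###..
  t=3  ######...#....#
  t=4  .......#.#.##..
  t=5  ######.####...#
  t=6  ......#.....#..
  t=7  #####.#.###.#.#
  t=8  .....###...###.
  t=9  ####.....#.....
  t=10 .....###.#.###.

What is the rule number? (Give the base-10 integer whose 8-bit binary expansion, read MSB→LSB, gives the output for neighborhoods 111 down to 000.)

37

  ### -> .   bit 7 = 0  t=1,i=0
  ##. -> .   bit 6 = 0  t=0,i=4
  #.# -> #   bit 5 = 1  t=0,i=0
  #.. -> .   bit 4 = 0  t=0,i=7
  .## -> .   bit 3 = 0  t=0,i=3
  .#. -> #   bit 2 = 1  t=0,i=1
  ..# -> .   bit 1 = 0  t=0,i=9
  ... -> #   bit 0 = 1  t=0,i=8
  bits 00100101 = 37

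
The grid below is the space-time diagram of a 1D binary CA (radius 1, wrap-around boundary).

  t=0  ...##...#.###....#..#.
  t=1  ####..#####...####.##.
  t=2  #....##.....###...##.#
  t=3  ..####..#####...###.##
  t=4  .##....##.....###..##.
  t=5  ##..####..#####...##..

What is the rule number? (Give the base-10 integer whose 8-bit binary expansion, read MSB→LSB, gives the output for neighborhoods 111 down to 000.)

  ###|.  b7=0 t=0,i=11
  ##.|.  b6=0 t=0,i=4
  #.#|#  b5=1 t=0,i=9
  #..|.  b4=0 t=0,i=5
  .##|#  b3=1 t=0,i=3
  .#.|#  b2=1 t=0,i=8
  ..#|#  b1=1 t=0,i=2
  ...|#  b0=1 t=0,i=0
  bits 00101111 = 47

47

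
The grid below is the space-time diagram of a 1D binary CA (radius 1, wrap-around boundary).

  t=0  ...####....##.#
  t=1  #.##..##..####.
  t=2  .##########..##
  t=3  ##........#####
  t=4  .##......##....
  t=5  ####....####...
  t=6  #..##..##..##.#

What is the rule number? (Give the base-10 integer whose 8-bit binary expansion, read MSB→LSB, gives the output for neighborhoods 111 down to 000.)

  ### -> .   bit 7 = 0  t=0,i=4
  ##. -> #   bit 6 = 1  t=0,i=6
  #.# -> #   bit 5 = 1  t=0,i=13
  #.. -> #   bit 4 = 1  t=0,i=0
  .## -> #   bit 3 = 1  t=0,i=3
  .#. -> .   bit 2 = 0  t=0,i=14
  ..# -> #   bit 1 = 1  t=0,i=2
  ... -> .   bit 0 = 0  t=0,i=1
  bits 01111010 = 122

122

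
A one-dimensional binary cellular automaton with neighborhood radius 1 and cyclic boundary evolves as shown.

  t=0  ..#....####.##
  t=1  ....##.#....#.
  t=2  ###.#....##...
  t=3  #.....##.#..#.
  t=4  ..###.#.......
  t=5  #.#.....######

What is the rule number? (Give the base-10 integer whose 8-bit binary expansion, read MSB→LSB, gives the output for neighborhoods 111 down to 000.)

9

  nb ###: next=.  (t=0,i=8, bit7=0)
  nb ##.: next=.  (t=0,i=10, bit6=0)
  nb #.#: next=.  (t=0,i=11, bit5=0)
  nb #..: next=.  (t=0,i=0, bit4=0)
  nb .##: next=#  (t=0,i=7, bit3=1)
  nb .#.: next=.  (t=0,i=2, bit2=0)
  nb ..#: next=.  (t=0,i=1, bit1=0)
  nb ...: next=#  (t=0,i=4, bit0=1)
  bits 00001001 = 9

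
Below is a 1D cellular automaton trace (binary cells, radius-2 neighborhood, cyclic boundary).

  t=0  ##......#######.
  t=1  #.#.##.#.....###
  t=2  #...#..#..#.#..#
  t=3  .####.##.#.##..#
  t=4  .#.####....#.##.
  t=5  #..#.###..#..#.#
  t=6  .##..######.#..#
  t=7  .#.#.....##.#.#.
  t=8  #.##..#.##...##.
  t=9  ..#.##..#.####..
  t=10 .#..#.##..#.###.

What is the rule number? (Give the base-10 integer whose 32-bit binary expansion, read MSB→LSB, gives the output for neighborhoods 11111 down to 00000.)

2077639773

  #####|.  b31=0 t=0,i=10
  ####.|#  b30=1 t=0,i=13
  ###.#|#  b29=1 t=0,i=14
  ###..|#  b28=1 t=4,i=6
  ##.##|#  b27=1 t=0,i=15
  ##.#.|.  b26=0 t=1,i=1
  ##..#|#  b25=1 t=3,i=13
  ##...|#  b24=1 t=0,i=2
  #.###|#  b23=1 t=3,i=1
  #.##.|#  b22=1 t=0,i=0
  #.#.#|.  b21=0 t=1,i=2
  #.#..|#  b20=1 t=1,i=7
  #..##|.  b19=0 t=2,i=14
  #..#.|#  b18=1 t=2,i=6
  #...#|#  b17=1 t=2,i=2
  #....|.  b16=0 t=0,i=3
  .####|.  b15=0 t=0,i=9
  .###.|#  b14=1 t=5,i=6
  .##.#|.  b13=0 t=1,i=5
  .##..|.  b12=0 t=0,i=1
  .#.##|.  b11=0 t=1,i=3
  .#.#.|#  b10=1 t=2,i=11
  .#..#|.  b9=0 t=2,i=5
  .#...|.  b8=0 t=1,i=8
  ..###|.  b7=0 t=0,i=8
  ..##.|#  b6=1 t=2,i=15
  ..#.#|.  b5=0 t=2,i=10
  ..#..|#  b4=1 t=2,i=4
  ...##|#  b3=1 t=0,i=7
  ...#.|#  b2=1 t=2,i=3
  ....#|.  b1=0 t=0,i=6
  .....|#  b0=1 t=0,i=4
  bits 01111011110101100100010001011101 = 2077639773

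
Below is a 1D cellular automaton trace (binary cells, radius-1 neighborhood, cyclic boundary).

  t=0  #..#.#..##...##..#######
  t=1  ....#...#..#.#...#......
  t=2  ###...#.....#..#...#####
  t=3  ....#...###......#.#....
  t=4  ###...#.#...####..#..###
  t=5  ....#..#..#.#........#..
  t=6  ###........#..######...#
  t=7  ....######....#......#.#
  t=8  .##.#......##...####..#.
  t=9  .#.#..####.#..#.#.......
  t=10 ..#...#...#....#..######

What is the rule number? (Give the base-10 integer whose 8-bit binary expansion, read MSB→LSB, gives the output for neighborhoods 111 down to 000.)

41

  ### -> .   bit 7 = 0  t=0,i=18
  ##. -> .   bit 6 = 0  t=0,i=0
  #.# -> #   bit 5 = 1  t=0,i=4
  #.. -> .   bit 4 = 0  t=0,i=1
  .## -> #   bit 3 = 1  t=0,i=8
  .#. -> .   bit 2 = 0  t=0,i=3
  ..# -> .   bit 1 = 0  t=0,i=2
  ... -> #   bit 0 = 1  t=0,i=11
  bits 00101001 = 41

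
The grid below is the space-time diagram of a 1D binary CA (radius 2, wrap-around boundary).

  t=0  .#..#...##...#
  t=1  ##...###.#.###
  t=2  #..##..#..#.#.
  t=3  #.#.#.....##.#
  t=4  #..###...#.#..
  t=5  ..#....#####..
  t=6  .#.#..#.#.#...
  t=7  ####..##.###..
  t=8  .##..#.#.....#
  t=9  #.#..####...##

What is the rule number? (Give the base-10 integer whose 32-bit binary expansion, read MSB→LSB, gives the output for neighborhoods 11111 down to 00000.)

  ##### -> .   bit 31 = 0  t=1,i=13
  ####. -> #   bit 30 = 1  t=1,i=0
  ###.# -> #   bit 29 = 1  t=1,i=7
  ###.. -> .   bit 28 = 0  t=1,i=1
  ##.## -> .   bit 27 = 0  t=3,i=12
  ##.#. -> .   bit 26 = 0  t=1,i=8
  ##..# -> .   bit 25 = 0  t=2,i=5
  ##... -> .   bit 24 = 0  t=0,i=10
  #.### -> .   bit 23 = 0  t=1,i=11
  #.##. -> .   bit 22 = 0  t=3,i=13
  #.#.# -> .   bit 21 = 0  t=1,i=9
  #.#.. -> #   bit 20 = 1  t=0,i=1
  #..## -> #   bit 19 = 1  t=2,i=2
  #..#. -> .   bit 18 = 0  t=0,i=3
  #...# -> #   bit 17 = 1  t=0,i=6
  #.... -> .   bit 16 = 0  t=3,i=6
  .#### -> #   bit 15 = 1  t=1,i=12
  .###. -> .   bit 14 = 0  t=1,i=6
  .##.# -> #   bit 13 = 1  t=3,i=0
  .##.. -> #   bit 12 = 1  t=0,i=9
  .#.## -> #   bit 11 = 1  t=1,i=10
  .#.#. -> #   bit 10 = 1  t=0,i=0
  .#..# -> .   bit 9 = 0  t=0,i=2
  .#... -> #   bit 8 = 1  t=0,i=5
  ..### -> .   bit 7 = 0  t=1,i=5
  ..##. -> .   bit 6 = 0  t=0,i=8
  ..#.# -> #   bit 5 = 1  t=0,i=13
  ..#.. -> .   bit 4 = 0  t=0,i=4
  ...## -> #   bit 3 = 1  t=0,i=7
  ...#. -> #   bit 2 = 1  t=0,i=12
  ....# -> .   bit 1 = 0  t=3,i=8
  ..... -> .   bit 0 = 0  t=3,i=7
  bits 01100000000110101011110100101100 = 1612365100

1612365100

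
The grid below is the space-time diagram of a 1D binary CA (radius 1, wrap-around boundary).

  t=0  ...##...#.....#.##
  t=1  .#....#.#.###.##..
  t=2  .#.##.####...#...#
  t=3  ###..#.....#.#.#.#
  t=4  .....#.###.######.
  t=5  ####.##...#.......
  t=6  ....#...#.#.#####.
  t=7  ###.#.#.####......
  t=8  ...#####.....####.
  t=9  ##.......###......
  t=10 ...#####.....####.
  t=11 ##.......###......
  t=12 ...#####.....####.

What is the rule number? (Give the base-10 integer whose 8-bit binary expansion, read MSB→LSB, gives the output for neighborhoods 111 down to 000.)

37

  nb ###: next=.  (t=1,i=11, bit7=0)
  nb ##.: next=.  (t=0,i=4, bit6=0)
  nb #.#: next=#  (t=0,i=15, bit5=1)
  nb #..: next=.  (t=0,i=0, bit4=0)
  nb .##: next=.  (t=0,i=3, bit3=0)
  nb .#.: next=#  (t=0,i=8, bit2=1)
  nb ..#: next=.  (t=0,i=2, bit1=0)
  nb ...: next=#  (t=0,i=1, bit0=1)
  bits 00100101 = 37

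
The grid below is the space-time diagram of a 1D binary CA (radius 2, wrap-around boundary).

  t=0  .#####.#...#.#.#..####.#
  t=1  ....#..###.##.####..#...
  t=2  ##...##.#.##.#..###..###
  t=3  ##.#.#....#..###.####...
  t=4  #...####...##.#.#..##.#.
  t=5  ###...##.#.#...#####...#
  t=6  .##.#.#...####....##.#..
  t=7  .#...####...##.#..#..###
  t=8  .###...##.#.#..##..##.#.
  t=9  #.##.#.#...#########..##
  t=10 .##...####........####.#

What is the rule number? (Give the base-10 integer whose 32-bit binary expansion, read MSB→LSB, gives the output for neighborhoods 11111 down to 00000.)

  nb #####: next=.  (t=0,i=3, bit31=0)
  nb ####.: next=#  (t=0,i=4, bit30=1)
  nb ###.#: next=.  (t=0,i=5, bit29=0)
  nb ###..: next=#  (t=1,i=17, bit28=1)
  nb ##.##: next=#  (t=1,i=10, bit27=1)
  nb ##.#.: next=.  (t=0,i=6, bit26=0)
  nb ##..#: next=#  (t=1,i=18, bit25=1)
  nb ##...: next=.  (t=2,i=2, bit24=0)
  nb #.###: next=.  (t=0,i=1, bit23=0)
  nb #.##.: next=#  (t=1,i=11, bit22=1)
  nb #.#.#: next=.  (t=0,i=13, bit21=0)
  nb #.#..: next=#  (t=0,i=7, bit20=1)
  nb #..##: next=#  (t=0,i=17, bit19=1)
  nb #..#.: next=.  (t=1,i=19, bit18=0)
  nb #...#: next=#  (t=0,i=9, bit17=1)
  nb #....: next=#  (t=1,i=22, bit16=1)
  nb .####: next=.  (t=0,i=2, bit15=0)
  nb .###.: next=#  (t=1,i=8, bit14=1)
  nb .##.#: next=.  (t=1,i=12, bit13=0)
  nb .##..: next=#  (t=8,i=16, bit12=1)
  nb .#.##: next=.  (t=0,i=0, bit11=0)
  nb .#.#.: next=#  (t=0,i=12, bit10=1)
  nb .#..#: next=#  (t=0,i=16, bit9=1)
  nb .#...: next=#  (t=0,i=8, bit8=1)
  nb ..###: next=.  (t=0,i=18, bit7=0)
  nb ..##.: next=#  (t=2,i=5, bit6=1)
  nb ..#.#: next=#  (t=0,i=11, bit5=1)
  nb ..#..: next=.  (t=1,i=4, bit4=0)
  nb ...##: next=.  (t=2,i=4, bit3=0)
  nb ...#.: next=.  (t=0,i=10, bit2=0)
  nb ....#: next=.  (t=1,i=2, bit1=0)
  nb .....: next=#  (t=1,i=0, bit0=1)
  bits 01011010010110110101011101100001 = 1515935585

1515935585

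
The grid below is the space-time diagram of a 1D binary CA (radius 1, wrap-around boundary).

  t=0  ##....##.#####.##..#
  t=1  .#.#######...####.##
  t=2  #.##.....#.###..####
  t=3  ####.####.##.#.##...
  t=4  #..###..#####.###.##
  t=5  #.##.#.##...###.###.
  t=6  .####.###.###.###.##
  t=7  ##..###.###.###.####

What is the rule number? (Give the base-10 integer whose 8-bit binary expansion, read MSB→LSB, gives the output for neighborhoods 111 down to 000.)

  [7] ### => .  t=0,i=0
  [6] ##. => #  t=0,i=1
  [5] #.# => #  t=0,i=8
  [4] #.. => .  t=0,i=2
  [3] .## => #  t=0,i=6
  [2] .#. => .  t=1,i=1
  [1] ..# => #  t=0,i=5
  [0] ... => #  t=0,i=3
  bits 01101011 = 107

107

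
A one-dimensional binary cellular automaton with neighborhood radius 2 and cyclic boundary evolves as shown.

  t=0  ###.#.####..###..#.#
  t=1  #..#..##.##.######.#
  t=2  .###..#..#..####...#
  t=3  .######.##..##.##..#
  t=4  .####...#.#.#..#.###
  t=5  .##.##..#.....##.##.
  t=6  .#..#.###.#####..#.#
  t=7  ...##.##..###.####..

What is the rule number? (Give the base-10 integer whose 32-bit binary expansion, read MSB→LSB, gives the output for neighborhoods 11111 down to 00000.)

  [31] ##### => #  t=1,i=14
  [30] ####. => .  t=0,i=1
  [29] ###.# => .  t=0,i=2
  [28] ###.. => #  t=0,i=9
  [27] ##.## => .  t=1,i=8
  [26] ##.#. => #  t=0,i=3
  [25] ##..# => #  t=0,i=10
  [24] ##... => #  t=2,i=16
  [23] #.### => #  t=0,i=6
  [22] #.##. => #  t=1,i=9
  [21] #.#.# => .  t=0,i=4
  [20] #.#.. => .  t=4,i=12
  [19] #..## => .  t=0,i=11
  [18] #..#. => #  t=0,i=16
  [17] #...# => .  t=2,i=17
  [16] #.... => #  t=5,i=10
  [15] .#### => #  t=0,i=0
  [14] .###. => #  t=0,i=13
  [13] .##.# => .  t=1,i=7
  [12] .##.. => .  t=1,i=0
  [11] .#.## => .  t=0,i=5
  [10] .#.#. => .  t=4,i=9
  [9] .#..# => .  t=1,i=4
  [8] .#... => .  t=5,i=9
  [7] ..### => #  t=0,i=12
  [6] ..##. => #  t=1,i=6
  [5] ..#.# => #  t=0,i=17
  [4] ..#.. => #  t=1,i=3
  [3] ...## => #  t=5,i=13
  [2] ...#. => .  t=2,i=18
  [1] ....# => #  t=5,i=12
  [0] ..... => #  t=5,i=11
  bits 10010111110001011100000011111011 = 2546319611

2546319611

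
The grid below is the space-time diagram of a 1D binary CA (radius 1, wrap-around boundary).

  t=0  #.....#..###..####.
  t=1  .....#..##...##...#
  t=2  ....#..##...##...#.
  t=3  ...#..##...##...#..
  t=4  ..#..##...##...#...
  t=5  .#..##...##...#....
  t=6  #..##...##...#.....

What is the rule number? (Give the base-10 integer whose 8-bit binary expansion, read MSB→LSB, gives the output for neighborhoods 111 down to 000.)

42

  ###|.  b7=0 t=0,i=10
  ##.|.  b6=0 t=0,i=11
  #.#|#  b5=1 t=0,i=18
  #..|.  b4=0 t=0,i=1
  .##|#  b3=1 t=0,i=9
  .#.|.  b2=0 t=0,i=0
  ..#|#  b1=1 t=0,i=5
  ...|.  b0=0 t=0,i=2
  bits 00101010 = 42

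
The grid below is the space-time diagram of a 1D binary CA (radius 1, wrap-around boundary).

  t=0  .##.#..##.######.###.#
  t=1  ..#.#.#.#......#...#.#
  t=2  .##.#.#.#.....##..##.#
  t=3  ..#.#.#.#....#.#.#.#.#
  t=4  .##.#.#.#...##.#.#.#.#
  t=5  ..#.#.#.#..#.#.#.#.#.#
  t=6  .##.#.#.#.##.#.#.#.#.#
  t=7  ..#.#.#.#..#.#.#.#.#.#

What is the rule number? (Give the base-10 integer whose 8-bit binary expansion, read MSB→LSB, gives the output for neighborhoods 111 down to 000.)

  [7] ### => .  t=0,i=11
  [6] ##. => #  t=0,i=2
  [5] #.# => .  t=0,i=0
  [4] #.. => .  t=0,i=5
  [3] .## => .  t=0,i=1
  [2] .#. => #  t=0,i=4
  [1] ..# => #  t=0,i=6
  [0] ... => .  t=1,i=10
  bits 01000110 = 70

70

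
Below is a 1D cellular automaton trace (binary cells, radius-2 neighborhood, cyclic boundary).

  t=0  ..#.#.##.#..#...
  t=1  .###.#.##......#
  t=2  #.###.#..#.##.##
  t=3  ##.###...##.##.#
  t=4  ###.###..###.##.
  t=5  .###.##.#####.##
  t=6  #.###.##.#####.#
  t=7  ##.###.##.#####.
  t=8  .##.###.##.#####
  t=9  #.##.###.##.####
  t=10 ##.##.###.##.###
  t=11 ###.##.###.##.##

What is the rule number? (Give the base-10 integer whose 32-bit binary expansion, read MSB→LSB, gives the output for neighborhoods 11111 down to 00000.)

4245220581

  nb #####: next=#  (t=5,i=10, bit31=1)
  nb ####.: next=#  (t=5,i=11, bit30=1)
  nb ###.#: next=#  (t=1,i=3, bit29=1)
  nb ###..: next=#  (t=3,i=5, bit28=1)
  nb ##.##: next=#  (t=2,i=1, bit27=1)
  nb ##.#.: next=#  (t=0,i=8, bit26=1)
  nb ##..#: next=.  (t=4,i=7, bit25=0)
  nb ##...: next=#  (t=1,i=9, bit24=1)
  nb #.###: next=.  (t=1,i=1, bit23=0)
  nb #.##.: next=.  (t=0,i=6, bit22=0)
  nb #.#.#: next=.  (t=0,i=4, bit21=0)
  nb #.#..: next=.  (t=0,i=9, bit20=0)
  nb #..##: next=#  (t=4,i=8, bit19=1)
  nb #..#.: next=.  (t=0,i=11, bit18=0)
  nb #...#: next=.  (t=3,i=7, bit17=0)
  nb #....: next=.  (t=0,i=14, bit16=0)
  nb .####: next=#  (t=5,i=9, bit15=1)
  nb .###.: next=#  (t=1,i=2, bit14=1)
  nb .##.#: next=#  (t=0,i=7, bit13=1)
  nb .##..: next=.  (t=1,i=8, bit12=0)
  nb .#.##: next=#  (t=0,i=5, bit11=1)
  nb .#.#.: next=#  (t=0,i=3, bit10=1)
  nb .#..#: next=.  (t=0,i=10, bit9=0)
  nb .#...: next=.  (t=0,i=13, bit8=0)
  nb ..###: next=#  (t=4,i=9, bit7=1)
  nb ..##.: next=#  (t=3,i=9, bit6=1)
  nb ..#.#: next=#  (t=0,i=2, bit5=1)
  nb ..#..: next=.  (t=0,i=12, bit4=0)
  nb ...##: next=.  (t=3,i=8, bit3=0)
  nb ...#.: next=#  (t=0,i=1, bit2=1)
  nb ....#: next=.  (t=0,i=0, bit1=0)
  nb .....: next=#  (t=0,i=15, bit0=1)
  bits 11111101000010001110110011100101 = 4245220581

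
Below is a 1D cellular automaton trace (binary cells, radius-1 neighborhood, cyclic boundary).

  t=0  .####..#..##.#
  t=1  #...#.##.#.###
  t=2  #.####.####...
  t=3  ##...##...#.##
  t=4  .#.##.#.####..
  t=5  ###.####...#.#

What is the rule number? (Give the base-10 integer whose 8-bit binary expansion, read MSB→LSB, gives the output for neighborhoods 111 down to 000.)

  ###|.  b7=0 t=0,i=2
  ##.|#  b6=1 t=0,i=4
  #.#|#  b5=1 t=0,i=0
  #..|.  b4=0 t=0,i=5
  .##|.  b3=0 t=0,i=1
  .#.|#  b2=1 t=0,i=7
  ..#|#  b1=1 t=0,i=6
  ...|#  b0=1 t=1,i=2
  bits 01100111 = 103

103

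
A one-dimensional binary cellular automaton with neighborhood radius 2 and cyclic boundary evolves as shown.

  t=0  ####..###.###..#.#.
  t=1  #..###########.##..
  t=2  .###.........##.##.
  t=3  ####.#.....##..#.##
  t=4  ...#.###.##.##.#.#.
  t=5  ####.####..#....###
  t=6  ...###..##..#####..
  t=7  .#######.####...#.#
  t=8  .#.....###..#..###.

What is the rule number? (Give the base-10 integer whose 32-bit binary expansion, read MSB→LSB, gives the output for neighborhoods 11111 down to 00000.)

983127982

  ##### -> .   bit 31 = 0  t=1,i=5
  ####. -> .   bit 30 = 0  t=0,i=2
  ###.# -> #   bit 29 = 1  t=0,i=8
  ###.. -> #   bit 28 = 1  t=0,i=3
  ##.## -> #   bit 27 = 1  t=0,i=9
  ##.#. -> .   bit 26 = 0  t=3,i=4
  ##..# -> #   bit 25 = 1  t=0,i=4
  ##... -> .   bit 24 = 0  t=2,i=4
  #.### -> #   bit 23 = 1  t=0,i=0
  #.##. -> .   bit 22 = 0  t=1,i=15
  #.#.# -> .   bit 21 = 0  t=0,i=17
  #.#.. -> #   bit 20 = 1  t=3,i=5
  #..## -> #   bit 19 = 1  t=0,i=5
  #..#. -> .   bit 18 = 0  t=0,i=14
  #...# -> .   bit 17 = 0  t=7,i=14
  #.... -> #   bit 16 = 1  t=2,i=5
  .#### -> .   bit 15 = 0  t=0,i=1
  .###. -> #   bit 14 = 1  t=0,i=7
  .##.# -> .   bit 13 = 0  t=2,i=14
  .##.. -> #   bit 12 = 1  t=1,i=16
  .#.## -> .   bit 11 = 0  t=0,i=18
  .#.#. -> #   bit 10 = 1  t=0,i=16
  .#..# -> #   bit 9 = 1  t=1,i=1
  .#... -> #   bit 8 = 1  t=3,i=6
  ..### -> #   bit 7 = 1  t=0,i=6
  ..##. -> .   bit 6 = 0  t=2,i=13
  ..#.# -> #   bit 5 = 1  t=0,i=15
  ..#.. -> .   bit 4 = 0  t=1,i=0
  ...## -> #   bit 3 = 1  t=2,i=12
  ...#. -> #   bit 2 = 1  t=4,i=2
  ....# -> #   bit 1 = 1  t=2,i=11
  ..... -> .   bit 0 = 0  t=2,i=6
  bits 00111010100110010101011110101110 = 983127982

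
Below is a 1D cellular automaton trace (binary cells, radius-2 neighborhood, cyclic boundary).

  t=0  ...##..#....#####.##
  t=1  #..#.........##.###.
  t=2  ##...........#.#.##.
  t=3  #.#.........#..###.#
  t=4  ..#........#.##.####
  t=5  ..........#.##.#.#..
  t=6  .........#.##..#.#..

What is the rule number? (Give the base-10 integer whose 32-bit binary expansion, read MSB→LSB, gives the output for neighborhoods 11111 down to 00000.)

  ##### -> #   bit 31 = 1  t=0,i=14
  ####. -> .   bit 30 = 0  t=0,i=15
  ###.# -> #   bit 29 = 1  t=0,i=16
  ###.. -> .   bit 28 = 0  t=4,i=19
  ##.## -> #   bit 27 = 1  t=0,i=17
  ##.#. -> .   bit 26 = 0  t=1,i=19
  ##..# -> .   bit 25 = 0  t=0,i=5
  ##... -> #   bit 24 = 1  t=0,i=0
  #.### -> .   bit 23 = 0  t=1,i=16
  #.##. -> #   bit 22 = 1  t=0,i=18
  #.#.# -> #   bit 21 = 1  t=2,i=15
  #.#.. -> #   bit 20 = 1  t=1,i=0
  #..## -> #   bit 19 = 1  t=3,i=14
  #..#. -> .   bit 18 = 0  t=0,i=6
  #...# -> .   bit 17 = 0  t=0,i=1
  #.... -> .   bit 16 = 0  t=0,i=9
  .#### -> #   bit 15 = 1  t=0,i=13
  .###. -> #   bit 14 = 1  t=1,i=17
  .##.# -> .   bit 13 = 0  t=1,i=14
  .##.. -> .   bit 12 = 0  t=0,i=4
  .#.## -> #   bit 11 = 1  t=2,i=16
  .#.#. -> .   bit 10 = 0  t=2,i=14
  .#..# -> #   bit 9 = 1  t=1,i=1
  .#... -> .   bit 8 = 0  t=0,i=8
  ..### -> .   bit 7 = 0  t=0,i=12
  ..##. -> #   bit 6 = 1  t=0,i=3
  ..#.# -> .   bit 5 = 0  t=2,i=13
  ..#.. -> .   bit 4 = 0  t=0,i=7
  ...## -> .   bit 3 = 0  t=0,i=2
  ...#. -> #   bit 2 = 1  t=2,i=12
  ....# -> .   bit 1 = 0  t=0,i=10
  ..... -> .   bit 0 = 0  t=1,i=6
  bits 10101001011110001100101001000100 = 2843265604

2843265604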